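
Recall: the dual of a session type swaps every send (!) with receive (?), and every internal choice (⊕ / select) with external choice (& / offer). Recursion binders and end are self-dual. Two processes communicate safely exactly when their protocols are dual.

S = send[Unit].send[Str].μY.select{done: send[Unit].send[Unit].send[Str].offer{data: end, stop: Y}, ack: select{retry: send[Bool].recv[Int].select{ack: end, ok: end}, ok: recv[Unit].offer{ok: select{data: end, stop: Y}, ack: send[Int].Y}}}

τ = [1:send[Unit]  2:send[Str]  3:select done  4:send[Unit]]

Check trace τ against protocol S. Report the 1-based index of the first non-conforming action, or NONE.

@1 send[Unit]  ok  cont: send[Str].μY.…
@2 send[Str]  ok  cont: μY.…
@3 select done  ok  cont: send[Unit].send[Unit].send[Str].offer{data: end, stop: μY.…}
@4 send[Unit]  ok  cont: send[Unit].send[Str].offer{data: end, stop: μY.…}
all 4 steps conform

NONE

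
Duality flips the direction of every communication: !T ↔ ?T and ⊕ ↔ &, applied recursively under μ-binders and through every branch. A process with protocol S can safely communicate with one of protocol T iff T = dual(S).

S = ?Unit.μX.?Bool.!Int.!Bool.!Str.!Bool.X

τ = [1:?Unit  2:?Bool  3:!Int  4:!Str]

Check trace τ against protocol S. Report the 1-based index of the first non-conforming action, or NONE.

step 1: ?Unit  ✓  residual = μX.…
step 2: ?Bool  ✓  residual = !Int.!Bool.!Str.!Bool.μX.…
step 3: !Int  ✓  residual = !Bool.!Str.!Bool.μX.…
step 4: got !Str, protocol expects !Bool  ✗

4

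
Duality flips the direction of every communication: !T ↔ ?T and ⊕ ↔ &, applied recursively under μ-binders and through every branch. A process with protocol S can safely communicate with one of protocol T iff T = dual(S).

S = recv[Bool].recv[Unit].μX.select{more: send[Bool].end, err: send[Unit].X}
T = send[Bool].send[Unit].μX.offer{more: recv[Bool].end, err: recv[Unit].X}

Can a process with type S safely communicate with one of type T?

recv[Bool] vs send[Bool]  ok
  recv[Unit] vs send[Unit]  ok
    μX vs μX  ok (μ self-dual)
      select{more,err} vs offer{more,err}  ok label sets agree
        • more:
          send[Bool] vs recv[Bool]  ok
            end vs end  ok
        • err:
          send[Unit] vs recv[Unit]  ok
            X vs X  ok

YES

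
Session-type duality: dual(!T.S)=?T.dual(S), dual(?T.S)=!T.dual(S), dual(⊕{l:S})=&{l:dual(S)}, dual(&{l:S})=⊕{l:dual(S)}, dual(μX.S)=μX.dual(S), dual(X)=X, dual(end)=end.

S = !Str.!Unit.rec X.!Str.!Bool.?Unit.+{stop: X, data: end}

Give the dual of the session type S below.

?Str.?Unit.rec X.?Str.?Bool.!Unit.&{stop: X, data: end}

!Str = ?Str
  !Unit = ?Unit
    rec X = rec X  (binder kept)
      !Str = ?Str
        !Bool = ?Bool
          ?Unit = !Unit
            +{stop,data} = &{stop,data}  (⊕→&)
              • stop:
                dual(X) = X
              • data:
                dual(end) = end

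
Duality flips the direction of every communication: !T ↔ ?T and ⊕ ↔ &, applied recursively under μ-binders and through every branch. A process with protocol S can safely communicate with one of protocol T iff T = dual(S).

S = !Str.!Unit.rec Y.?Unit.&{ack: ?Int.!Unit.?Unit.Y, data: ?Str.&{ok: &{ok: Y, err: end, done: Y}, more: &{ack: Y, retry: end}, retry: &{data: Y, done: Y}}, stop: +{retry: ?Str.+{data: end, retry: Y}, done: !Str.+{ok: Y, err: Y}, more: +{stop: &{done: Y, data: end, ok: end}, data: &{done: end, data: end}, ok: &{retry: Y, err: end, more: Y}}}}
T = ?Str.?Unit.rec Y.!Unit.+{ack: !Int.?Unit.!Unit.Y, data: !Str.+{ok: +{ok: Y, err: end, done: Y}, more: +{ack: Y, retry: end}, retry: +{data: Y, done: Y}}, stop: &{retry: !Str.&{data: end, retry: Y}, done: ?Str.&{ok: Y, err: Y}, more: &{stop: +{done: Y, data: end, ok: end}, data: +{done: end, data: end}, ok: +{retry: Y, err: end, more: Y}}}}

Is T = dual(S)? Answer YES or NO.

YES

!Str vs ?Str  ok
  !Unit vs ?Unit  ok
    rec Y vs rec Y  ok (rec unchanged)
      ?Unit vs !Unit  ok
        &{ack,data,stop} vs +{ack,data,stop}  ok same labels
          • ack:
            ?Int vs !Int  ok
              !Unit vs ?Unit  ok
                ?Unit vs !Unit  ok
                  Y vs Y  ok
          • data:
            ?Str vs !Str  ok
              &{ok,more,retry} vs +{ok,more,retry}  ok same labels
                • ok:
                  &{ok,err,done} vs +{ok,err,done}  ok same labels
                    • ok:
                      Y vs Y  ok
                    • err:
                      end vs end  ok
                    • done:
                      Y vs Y  ok
                • more:
                  &{ack,retry} vs +{ack,retry}  ok same labels
                    • ack:
                      Y vs Y  ok
                    • retry:
                      end vs end  ok
                • retry:
                  &{data,done} vs +{data,done}  ok same labels
                    • data:
                      Y vs Y  ok
                    • done:
                      Y vs Y  ok
          • stop:
            +{retry,done,more} vs &{retry,done,more}  ok same labels
              • retry:
                ?Str vs !Str  ok
                  +{data,retry} vs &{data,retry}  ok same labels
                    • data:
                      end vs end  ok
                    • retry:
                      Y vs Y  ok
              • done:
                !Str vs ?Str  ok
                  +{ok,err} vs &{ok,err}  ok same labels
                    • ok:
                      Y vs Y  ok
                    • err:
                      Y vs Y  ok
              • more:
                +{stop,data,ok} vs &{stop,data,ok}  ok same labels
                  • stop:
                    &{done,data,ok} vs +{done,data,ok}  ok same labels
                      • done:
                        Y vs Y  ok
                      • data:
                        end vs end  ok
                      • ok:
                        end vs end  ok
                  • data:
                    &{done,data} vs +{done,data}  ok same labels
                      • done:
                        end vs end  ok
                      • data:
                        end vs end  ok
                  • ok:
                    &{retry,err,more} vs +{retry,err,more}  ok same labels
                      • retry:
                        Y vs Y  ok
                      • err:
                        end vs end  ok
                      • more:
                        Y vs Y  ok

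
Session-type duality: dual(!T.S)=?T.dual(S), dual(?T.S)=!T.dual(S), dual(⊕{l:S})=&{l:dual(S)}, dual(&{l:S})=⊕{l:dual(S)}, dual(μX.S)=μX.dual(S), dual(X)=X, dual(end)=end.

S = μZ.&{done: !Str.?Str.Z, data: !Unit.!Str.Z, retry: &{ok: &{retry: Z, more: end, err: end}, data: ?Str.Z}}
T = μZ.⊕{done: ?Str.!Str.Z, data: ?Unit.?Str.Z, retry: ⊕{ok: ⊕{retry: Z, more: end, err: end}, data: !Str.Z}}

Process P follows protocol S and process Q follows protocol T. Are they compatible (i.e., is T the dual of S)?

YES

μZ | μZ  ✓ (rec unchanged)
  &{done,data,retry} | ⊕{done,data,retry}  ✓ same labels
    case done:
      !Str | ?Str  ✓
        ?Str | !Str  ✓
          Z | Z  ✓
    case data:
      !Unit | ?Unit  ✓
        !Str | ?Str  ✓
          Z | Z  ✓
    case retry:
      &{ok,data} | ⊕{ok,data}  ✓ same labels
        case ok:
          &{retry,more,err} | ⊕{retry,more,err}  ✓ same labels
            case retry:
              Z | Z  ✓
            case more:
              end | end  ✓
            case err:
              end | end  ✓
        case data:
          ?Str | !Str  ✓
            Z | Z  ✓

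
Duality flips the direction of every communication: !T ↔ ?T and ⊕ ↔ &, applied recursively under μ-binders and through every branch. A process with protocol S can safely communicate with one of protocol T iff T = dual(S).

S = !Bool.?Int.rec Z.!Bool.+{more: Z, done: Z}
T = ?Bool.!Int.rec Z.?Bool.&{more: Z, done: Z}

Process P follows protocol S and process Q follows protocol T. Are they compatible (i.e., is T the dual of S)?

YES

!Bool | ?Bool  ok
  ?Int | !Int  ok
    rec Z | rec Z  ok (μ self-dual)
      !Bool | ?Bool  ok
        +{more,done} | &{more,done}  ok label sets agree
          case more:
            Z | Z  ok
          case done:
            Z | Z  ok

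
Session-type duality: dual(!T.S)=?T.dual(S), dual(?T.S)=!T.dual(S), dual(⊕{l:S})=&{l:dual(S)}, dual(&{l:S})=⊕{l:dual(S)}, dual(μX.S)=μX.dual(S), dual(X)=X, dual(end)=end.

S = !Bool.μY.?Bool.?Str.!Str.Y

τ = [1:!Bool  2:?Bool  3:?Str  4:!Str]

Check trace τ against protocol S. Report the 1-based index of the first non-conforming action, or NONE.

[1] !Bool  match  residual = μY.…
[2] ?Bool  match  residual = ?Str.!Str.μY.…
[3] ?Str  match  residual = !Str.μY.…
[4] !Str  match  residual = μY.…
trace exhausted — no violation

NONE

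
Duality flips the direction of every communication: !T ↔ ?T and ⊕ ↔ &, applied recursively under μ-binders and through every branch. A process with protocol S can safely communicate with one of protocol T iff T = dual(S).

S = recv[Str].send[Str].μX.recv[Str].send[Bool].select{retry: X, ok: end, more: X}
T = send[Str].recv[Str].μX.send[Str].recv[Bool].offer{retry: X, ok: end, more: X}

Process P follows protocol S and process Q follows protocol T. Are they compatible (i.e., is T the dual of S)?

YES

recv[Str] ‖ send[Str]  ok
  send[Str] ‖ recv[Str]  ok
    μX ‖ μX  ok (rec unchanged)
      recv[Str] ‖ send[Str]  ok
        send[Bool] ‖ recv[Bool]  ok
          select{retry,ok,more} ‖ offer{retry,ok,more}  ok same labels
            case retry:
              X ‖ X  ok
            case ok:
              end ‖ end  ok
            case more:
              X ‖ X  ok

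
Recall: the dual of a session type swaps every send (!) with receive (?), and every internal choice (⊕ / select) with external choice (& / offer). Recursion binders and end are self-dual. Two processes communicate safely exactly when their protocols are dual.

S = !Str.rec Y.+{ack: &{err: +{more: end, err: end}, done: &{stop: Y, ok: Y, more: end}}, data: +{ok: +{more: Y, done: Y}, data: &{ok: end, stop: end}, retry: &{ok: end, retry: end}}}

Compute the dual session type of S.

?Str.rec Y.&{ack: +{err: &{more: end, err: end}, done: +{stop: Y, ok: Y, more: end}}, data: &{ok: &{more: Y, done: Y}, data: +{ok: end, stop: end}, retry: +{ok: end, retry: end}}}

!Str = ?Str
  rec Y = rec Y  (μ self-dual)
    +{ack,data} = &{ack,data}  (⊕→&)
      [ack]
        &{err,done} = +{err,done}  (&→⊕)
          [err]
            +{more,err} = &{more,err}  (⊕→&)
              [more]
                dual(end) = end
              [err]
                dual(end) = end
          [done]
            &{stop,ok,more} = +{stop,ok,more}  (&→⊕)
              [stop]
                dual(Y) = Y
              [ok]
                dual(Y) = Y
              [more]
                dual(end) = end
      [data]
        +{ok,data,retry} = &{ok,data,retry}  (⊕→&)
          [ok]
            +{more,done} = &{more,done}  (⊕→&)
              [more]
                dual(Y) = Y
              [done]
                dual(Y) = Y
          [data]
            &{ok,stop} = +{ok,stop}  (&→⊕)
              [ok]
                dual(end) = end
              [stop]
                dual(end) = end
          [retry]
            &{ok,retry} = +{ok,retry}  (&→⊕)
              [ok]
                dual(end) = end
              [retry]
                dual(end) = end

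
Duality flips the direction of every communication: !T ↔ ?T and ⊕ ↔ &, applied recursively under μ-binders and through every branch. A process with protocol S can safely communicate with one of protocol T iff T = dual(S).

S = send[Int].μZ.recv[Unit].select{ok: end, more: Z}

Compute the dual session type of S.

recv[Int].μZ.send[Unit].offer{ok: end, more: Z}

send[Int] = recv[Int]
  μZ = μZ  (μ self-dual)
    recv[Unit] = send[Unit]
      select{ok,more} = offer{ok,more}  (internal→external)
        • ok:
          end self-dual
        • more:
          Z self-dual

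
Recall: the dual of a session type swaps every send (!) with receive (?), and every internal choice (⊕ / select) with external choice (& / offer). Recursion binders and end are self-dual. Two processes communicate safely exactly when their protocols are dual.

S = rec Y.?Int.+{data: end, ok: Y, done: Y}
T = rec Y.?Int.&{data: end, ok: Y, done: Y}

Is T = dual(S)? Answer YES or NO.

rec Y vs rec Y  match (μ self-dual)
  ?Int vs ?Int  ✗ same direction on both sides — not dual

NO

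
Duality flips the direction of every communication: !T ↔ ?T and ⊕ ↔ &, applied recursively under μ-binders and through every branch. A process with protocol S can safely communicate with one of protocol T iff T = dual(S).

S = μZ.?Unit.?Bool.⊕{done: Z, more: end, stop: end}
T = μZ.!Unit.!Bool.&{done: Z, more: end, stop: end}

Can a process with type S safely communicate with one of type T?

μZ | μZ  ok (binder kept)
  ?Unit | !Unit  ok
    ?Bool | !Bool  ok
      ⊕{done,more,stop} | &{done,more,stop}  ok labels match
        • done:
          Z | Z  ok
        • more:
          end | end  ok
        • stop:
          end | end  ok

YES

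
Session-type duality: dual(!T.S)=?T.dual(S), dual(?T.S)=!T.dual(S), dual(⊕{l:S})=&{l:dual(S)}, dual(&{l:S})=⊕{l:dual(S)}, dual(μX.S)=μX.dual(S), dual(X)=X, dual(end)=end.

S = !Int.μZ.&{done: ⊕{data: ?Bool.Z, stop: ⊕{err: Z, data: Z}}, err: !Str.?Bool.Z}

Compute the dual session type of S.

!Int ↦ ?Int
  μZ ↦ μZ  (μ self-dual)
    &{done,err} ↦ ⊕{done,err}  (offer→select)
      [done]
        ⊕{data,stop} ↦ &{data,stop}  (internal→external)
          [data]
            ?Bool ↦ !Bool
              dual(Z) = Z
          [stop]
            ⊕{err,data} ↦ &{err,data}  (internal→external)
              [err]
                dual(Z) = Z
              [data]
                dual(Z) = Z
      [err]
        !Str ↦ ?Str
          ?Bool ↦ !Bool
            dual(Z) = Z

?Int.μZ.⊕{done: &{data: !Bool.Z, stop: &{err: Z, data: Z}}, err: ?Str.!Bool.Z}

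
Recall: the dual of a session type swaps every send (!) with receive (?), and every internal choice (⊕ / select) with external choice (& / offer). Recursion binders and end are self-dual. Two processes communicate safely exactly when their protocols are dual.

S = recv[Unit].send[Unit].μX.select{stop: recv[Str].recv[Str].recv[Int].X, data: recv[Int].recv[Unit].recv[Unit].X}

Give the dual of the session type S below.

recv[Unit] = send[Unit]
  send[Unit] = recv[Unit]
    μX = μX  (binder kept)
      select{stop,data} = offer{stop,data}  (select→offer)
        • stop:
          recv[Str] = send[Str]
            recv[Str] = send[Str]
              recv[Int] = send[Int]
                dual(X) = X
        • data:
          recv[Int] = send[Int]
            recv[Unit] = send[Unit]
              recv[Unit] = send[Unit]
                dual(X) = X

send[Unit].recv[Unit].μX.offer{stop: send[Str].send[Str].send[Int].X, data: send[Int].send[Unit].send[Unit].X}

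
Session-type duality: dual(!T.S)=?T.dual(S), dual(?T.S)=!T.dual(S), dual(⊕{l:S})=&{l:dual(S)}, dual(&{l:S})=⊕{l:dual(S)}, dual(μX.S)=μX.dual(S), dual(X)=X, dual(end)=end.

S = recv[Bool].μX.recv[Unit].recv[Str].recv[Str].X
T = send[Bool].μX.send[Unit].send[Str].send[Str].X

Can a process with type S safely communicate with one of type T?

recv[Bool] vs send[Bool]  ✓
  μX vs μX  ✓ (binder kept)
    recv[Unit] vs send[Unit]  ✓
      recv[Str] vs send[Str]  ✓
        recv[Str] vs send[Str]  ✓
          X vs X  ✓

YES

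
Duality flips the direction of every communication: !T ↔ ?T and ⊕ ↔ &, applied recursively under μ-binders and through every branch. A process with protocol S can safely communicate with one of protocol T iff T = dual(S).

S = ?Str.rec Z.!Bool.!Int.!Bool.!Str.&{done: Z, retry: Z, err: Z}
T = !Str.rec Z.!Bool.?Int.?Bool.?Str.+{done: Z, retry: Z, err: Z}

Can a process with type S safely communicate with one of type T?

?Str ‖ !Str  ok
  rec Z ‖ rec Z  ok (rec unchanged)
    !Bool ‖ !Bool  ✗ same direction on both sides — not dual

NO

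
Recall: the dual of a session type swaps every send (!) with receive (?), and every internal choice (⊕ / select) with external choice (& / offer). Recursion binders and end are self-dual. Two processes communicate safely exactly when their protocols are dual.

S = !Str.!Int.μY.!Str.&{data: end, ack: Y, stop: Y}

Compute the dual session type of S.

!Str → ?Str
  !Int → ?Int
    μY → μY  (rec unchanged)
      !Str → ?Str
        &{data,ack,stop} → ⊕{data,ack,stop}  (&→⊕)
          case data:
            end self-dual
          case ack:
            Y self-dual
          case stop:
            Y self-dual

?Str.?Int.μY.?Str.⊕{data: end, ack: Y, stop: Y}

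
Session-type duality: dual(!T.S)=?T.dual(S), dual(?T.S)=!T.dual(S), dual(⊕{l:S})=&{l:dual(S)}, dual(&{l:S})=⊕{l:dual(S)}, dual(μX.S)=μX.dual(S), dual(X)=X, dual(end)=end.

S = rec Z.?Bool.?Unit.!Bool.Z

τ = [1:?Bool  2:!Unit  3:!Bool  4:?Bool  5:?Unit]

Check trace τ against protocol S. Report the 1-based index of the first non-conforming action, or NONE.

2

[1] ?Bool  match  residual = ?Unit.!Bool.rec Z.…
[2] got !Unit, protocol expects ?Unit  ✗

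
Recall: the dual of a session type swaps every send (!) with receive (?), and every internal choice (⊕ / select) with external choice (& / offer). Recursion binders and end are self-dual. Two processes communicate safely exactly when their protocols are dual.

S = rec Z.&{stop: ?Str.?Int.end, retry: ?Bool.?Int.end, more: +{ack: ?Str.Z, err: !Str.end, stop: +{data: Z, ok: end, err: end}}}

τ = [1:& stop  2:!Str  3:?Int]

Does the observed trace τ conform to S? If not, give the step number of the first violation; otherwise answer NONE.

2

@1 & stop  ok  state: ?Str.?Int.end
@2 got !Str, protocol expects ?Str  ✗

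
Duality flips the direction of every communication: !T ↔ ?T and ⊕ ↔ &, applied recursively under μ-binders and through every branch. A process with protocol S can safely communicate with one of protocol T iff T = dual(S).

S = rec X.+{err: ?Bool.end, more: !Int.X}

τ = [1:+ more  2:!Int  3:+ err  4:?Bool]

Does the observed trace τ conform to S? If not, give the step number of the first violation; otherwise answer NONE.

NONE

@1 + more  match  residual = !Int.rec X.…
@2 !Int  match  residual = rec X.…
@3 + err  match  residual = ?Bool.end
@4 ?Bool  match  residual = end
all 4 steps conform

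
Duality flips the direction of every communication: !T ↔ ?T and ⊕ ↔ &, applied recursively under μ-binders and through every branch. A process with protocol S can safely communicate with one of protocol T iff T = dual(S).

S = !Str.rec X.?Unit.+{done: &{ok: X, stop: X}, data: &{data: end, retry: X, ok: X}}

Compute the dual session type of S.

?Str.rec X.!Unit.&{done: +{ok: X, stop: X}, data: +{data: end, retry: X, ok: X}}

!Str ↦ ?Str
  rec X ↦ rec X  (rec unchanged)
    ?Unit ↦ !Unit
      +{done,data} ↦ &{done,data}  (select→offer)
        [done]
          &{ok,stop} ↦ +{ok,stop}  (&→⊕)
            [ok]
              dual(X) = X
            [stop]
              dual(X) = X
        [data]
          &{data,retry,ok} ↦ +{data,retry,ok}  (&→⊕)
            [data]
              dual(end) = end
            [retry]
              dual(X) = X
            [ok]
              dual(X) = X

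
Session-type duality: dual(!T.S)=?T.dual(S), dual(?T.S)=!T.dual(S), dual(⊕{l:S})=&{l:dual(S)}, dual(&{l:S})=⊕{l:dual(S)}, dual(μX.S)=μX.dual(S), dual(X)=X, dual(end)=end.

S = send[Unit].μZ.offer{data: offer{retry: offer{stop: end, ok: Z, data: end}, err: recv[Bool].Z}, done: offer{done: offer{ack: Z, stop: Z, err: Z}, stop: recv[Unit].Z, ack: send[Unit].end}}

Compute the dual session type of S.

recv[Unit].μZ.select{data: select{retry: select{stop: end, ok: Z, data: end}, err: send[Bool].Z}, done: select{done: select{ack: Z, stop: Z, err: Z}, stop: send[Unit].Z, ack: recv[Unit].end}}

send[Unit] ↦ recv[Unit]
  μZ ↦ μZ  (μ self-dual)
    offer{data,done} ↦ select{data,done}  (offer→select)
      [data]
        offer{retry,err} ↦ select{retry,err}  (offer→select)
          [retry]
            offer{stop,ok,data} ↦ select{stop,ok,data}  (offer→select)
              [stop]
                end self-dual
              [ok]
                Z self-dual
              [data]
                end self-dual
          [err]
            recv[Bool] ↦ send[Bool]
              Z self-dual
      [done]
        offer{done,stop,ack} ↦ select{done,stop,ack}  (offer→select)
          [done]
            offer{ack,stop,err} ↦ select{ack,stop,err}  (offer→select)
              [ack]
                Z self-dual
              [stop]
                Z self-dual
              [err]
                Z self-dual
          [stop]
            recv[Unit] ↦ send[Unit]
              Z self-dual
          [ack]
            send[Unit] ↦ recv[Unit]
              end self-dual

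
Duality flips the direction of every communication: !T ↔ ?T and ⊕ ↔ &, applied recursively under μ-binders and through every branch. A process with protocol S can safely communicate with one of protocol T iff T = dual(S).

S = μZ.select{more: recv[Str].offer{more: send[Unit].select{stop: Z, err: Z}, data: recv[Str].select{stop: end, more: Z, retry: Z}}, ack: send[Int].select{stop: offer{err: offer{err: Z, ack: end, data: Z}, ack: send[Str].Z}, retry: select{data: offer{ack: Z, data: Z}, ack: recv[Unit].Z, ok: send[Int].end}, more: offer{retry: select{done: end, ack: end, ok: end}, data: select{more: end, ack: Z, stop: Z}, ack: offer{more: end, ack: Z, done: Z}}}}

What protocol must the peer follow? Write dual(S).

μZ = μZ  (binder kept)
  select{more,ack} = offer{more,ack}  (select→offer)
    • more:
      recv[Str] = send[Str]
        offer{more,data} = select{more,data}  (&→⊕)
          • more:
            send[Unit] = recv[Unit]
              select{stop,err} = offer{stop,err}  (select→offer)
                • stop:
                  dual(Z) = Z
                • err:
                  dual(Z) = Z
          • data:
            recv[Str] = send[Str]
              select{stop,more,retry} = offer{stop,more,retry}  (select→offer)
                • stop:
                  dual(end) = end
                • more:
                  dual(Z) = Z
                • retry:
                  dual(Z) = Z
    • ack:
      send[Int] = recv[Int]
        select{stop,retry,more} = offer{stop,retry,more}  (select→offer)
          • stop:
            offer{err,ack} = select{err,ack}  (&→⊕)
              • err:
                offer{err,ack,data} = select{err,ack,data}  (&→⊕)
                  • err:
                    dual(Z) = Z
                  • ack:
                    dual(end) = end
                  • data:
                    dual(Z) = Z
              • ack:
                send[Str] = recv[Str]
                  dual(Z) = Z
          • retry:
            select{data,ack,ok} = offer{data,ack,ok}  (select→offer)
              • data:
                offer{ack,data} = select{ack,data}  (&→⊕)
                  • ack:
                    dual(Z) = Z
                  • data:
                    dual(Z) = Z
              • ack:
                recv[Unit] = send[Unit]
                  dual(Z) = Z
              • ok:
                send[Int] = recv[Int]
                  dual(end) = end
          • more:
            offer{retry,data,ack} = select{retry,data,ack}  (&→⊕)
              • retry:
                select{done,ack,ok} = offer{done,ack,ok}  (select→offer)
                  • done:
                    dual(end) = end
                  • ack:
                    dual(end) = end
                  • ok:
                    dual(end) = end
              • data:
                select{more,ack,stop} = offer{more,ack,stop}  (select→offer)
                  • more:
                    dual(end) = end
                  • ack:
                    dual(Z) = Z
                  • stop:
                    dual(Z) = Z
              • ack:
                offer{more,ack,done} = select{more,ack,done}  (&→⊕)
                  • more:
                    dual(end) = end
                  • ack:
                    dual(Z) = Z
                  • done:
                    dual(Z) = Z

μZ.offer{more: send[Str].select{more: recv[Unit].offer{stop: Z, err: Z}, data: send[Str].offer{stop: end, more: Z, retry: Z}}, ack: recv[Int].offer{stop: select{err: select{err: Z, ack: end, data: Z}, ack: recv[Str].Z}, retry: offer{data: select{ack: Z, data: Z}, ack: send[Unit].Z, ok: recv[Int].end}, more: select{retry: offer{done: end, ack: end, ok: end}, data: offer{more: end, ack: Z, stop: Z}, ack: select{more: end, ack: Z, done: Z}}}}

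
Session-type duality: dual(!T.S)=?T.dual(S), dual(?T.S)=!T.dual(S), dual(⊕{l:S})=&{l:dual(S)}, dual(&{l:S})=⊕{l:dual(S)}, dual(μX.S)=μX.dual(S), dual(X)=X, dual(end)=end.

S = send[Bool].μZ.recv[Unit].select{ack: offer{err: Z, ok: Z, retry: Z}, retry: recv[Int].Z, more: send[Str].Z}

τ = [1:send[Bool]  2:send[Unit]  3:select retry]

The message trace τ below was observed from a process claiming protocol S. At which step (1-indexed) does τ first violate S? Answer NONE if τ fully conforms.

2

@1 send[Bool]  ✓  now at μZ.…
@2 got send[Unit], protocol expects recv[Unit]  ✗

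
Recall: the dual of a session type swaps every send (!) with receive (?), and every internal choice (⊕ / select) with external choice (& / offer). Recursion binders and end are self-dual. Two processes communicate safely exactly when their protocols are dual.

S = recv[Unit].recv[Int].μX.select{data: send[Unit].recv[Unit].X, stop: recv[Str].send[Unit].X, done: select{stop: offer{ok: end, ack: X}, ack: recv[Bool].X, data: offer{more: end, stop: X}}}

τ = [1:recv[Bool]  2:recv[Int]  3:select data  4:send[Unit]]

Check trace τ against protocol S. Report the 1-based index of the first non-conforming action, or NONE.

step 1: got recv[Bool], protocol expects recv[Unit]  ✗

1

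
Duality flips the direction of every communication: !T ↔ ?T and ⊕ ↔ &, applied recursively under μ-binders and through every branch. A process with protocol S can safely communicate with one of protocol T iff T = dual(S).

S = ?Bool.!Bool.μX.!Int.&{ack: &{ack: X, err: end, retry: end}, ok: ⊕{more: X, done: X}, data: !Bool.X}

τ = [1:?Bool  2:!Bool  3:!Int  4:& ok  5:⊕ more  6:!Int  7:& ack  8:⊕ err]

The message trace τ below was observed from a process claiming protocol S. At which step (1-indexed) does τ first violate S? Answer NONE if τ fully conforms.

8

@1 ?Bool  ✓  residual = !Bool.μX.…
@2 !Bool  ✓  residual = μX.…
@3 !Int  ✓  residual = &{ack: &{ack: μX.…, err: end, retry: end}, ok: ⊕{more: μX.…, done: μX.…}, data: !Bool.μX.…}
@4 & ok  ✓  residual = ⊕{more: μX.…, done: μX.…}
@5 ⊕ more  ✓  residual = μX.…
@6 !Int  ✓  residual = &{ack: &{ack: μX.…, err: end, retry: end}, ok: ⊕{more: μX.…, done: μX.…}, data: !Bool.μX.…}
@7 & ack  ✓  residual = &{ack: μX.…, err: end, retry: end}
@8 got ⊕ err, protocol expects & ack or & err or & retry  ✗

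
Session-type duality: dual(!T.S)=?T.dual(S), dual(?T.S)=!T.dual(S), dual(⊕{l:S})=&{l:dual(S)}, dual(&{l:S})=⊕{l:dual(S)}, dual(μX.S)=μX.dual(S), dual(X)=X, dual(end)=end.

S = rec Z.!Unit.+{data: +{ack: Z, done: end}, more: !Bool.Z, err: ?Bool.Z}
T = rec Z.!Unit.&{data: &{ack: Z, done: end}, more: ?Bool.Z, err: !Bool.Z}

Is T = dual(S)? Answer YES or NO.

rec Z vs rec Z  match (μ self-dual)
  !Unit vs !Unit  ✗ same direction on both sides — not dual

NO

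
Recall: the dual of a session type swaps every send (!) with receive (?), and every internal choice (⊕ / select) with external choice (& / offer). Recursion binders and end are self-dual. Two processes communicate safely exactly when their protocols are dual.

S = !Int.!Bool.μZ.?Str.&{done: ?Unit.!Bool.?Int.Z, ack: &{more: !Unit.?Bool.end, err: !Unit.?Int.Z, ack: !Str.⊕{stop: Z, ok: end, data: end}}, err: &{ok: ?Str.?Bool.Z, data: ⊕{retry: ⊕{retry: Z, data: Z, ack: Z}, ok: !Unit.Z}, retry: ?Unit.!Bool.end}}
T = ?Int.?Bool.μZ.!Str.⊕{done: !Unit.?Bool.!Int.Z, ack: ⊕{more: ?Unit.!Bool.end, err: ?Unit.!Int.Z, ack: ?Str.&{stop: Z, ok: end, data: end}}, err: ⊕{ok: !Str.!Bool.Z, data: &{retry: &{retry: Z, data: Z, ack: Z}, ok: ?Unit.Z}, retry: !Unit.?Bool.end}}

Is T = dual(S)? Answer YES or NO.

YES

!Int ‖ ?Int  ✓
  !Bool ‖ ?Bool  ✓
    μZ ‖ μZ  ✓ (binder kept)
      ?Str ‖ !Str  ✓
        &{done,ack,err} ‖ ⊕{done,ack,err}  ✓ same labels
          [done]
            ?Unit ‖ !Unit  ✓
              !Bool ‖ ?Bool  ✓
                ?Int ‖ !Int  ✓
                  Z ‖ Z  ✓
          [ack]
            &{more,err,ack} ‖ ⊕{more,err,ack}  ✓ same labels
              [more]
                !Unit ‖ ?Unit  ✓
                  ?Bool ‖ !Bool  ✓
                    end ‖ end  ✓
              [err]
                !Unit ‖ ?Unit  ✓
                  ?Int ‖ !Int  ✓
                    Z ‖ Z  ✓
              [ack]
                !Str ‖ ?Str  ✓
                  ⊕{stop,ok,data} ‖ &{stop,ok,data}  ✓ same labels
                    [stop]
                      Z ‖ Z  ✓
                    [ok]
                      end ‖ end  ✓
                    [data]
                      end ‖ end  ✓
          [err]
            &{ok,data,retry} ‖ ⊕{ok,data,retry}  ✓ same labels
              [ok]
                ?Str ‖ !Str  ✓
                  ?Bool ‖ !Bool  ✓
                    Z ‖ Z  ✓
              [data]
                ⊕{retry,ok} ‖ &{retry,ok}  ✓ same labels
                  [retry]
                    ⊕{retry,data,ack} ‖ &{retry,data,ack}  ✓ same labels
                      [retry]
                        Z ‖ Z  ✓
                      [data]
                        Z ‖ Z  ✓
                      [ack]
                        Z ‖ Z  ✓
                  [ok]
                    !Unit ‖ ?Unit  ✓
                      Z ‖ Z  ✓
              [retry]
                ?Unit ‖ !Unit  ✓
                  !Bool ‖ ?Bool  ✓
                    end ‖ end  ✓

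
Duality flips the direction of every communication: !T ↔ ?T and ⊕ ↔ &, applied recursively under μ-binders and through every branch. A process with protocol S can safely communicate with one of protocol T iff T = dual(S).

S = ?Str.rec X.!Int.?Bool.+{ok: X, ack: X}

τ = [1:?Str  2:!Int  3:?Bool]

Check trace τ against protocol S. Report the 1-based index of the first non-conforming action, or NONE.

[1] ?Str  ✓  now at rec X.…
[2] !Int  ✓  now at ?Bool.+{ok: rec X.…, ack: rec X.…}
[3] ?Bool  ✓  now at +{ok: rec X.…, ack: rec X.…}
trace exhausted — no violation

NONE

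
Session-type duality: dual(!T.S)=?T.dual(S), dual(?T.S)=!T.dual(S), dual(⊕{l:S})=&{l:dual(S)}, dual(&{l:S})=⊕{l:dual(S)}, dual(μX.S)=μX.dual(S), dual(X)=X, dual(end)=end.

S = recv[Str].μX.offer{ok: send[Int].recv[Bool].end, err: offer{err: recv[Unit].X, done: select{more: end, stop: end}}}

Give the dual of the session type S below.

recv[Str] ↦ send[Str]
  μX ↦ μX  (μ self-dual)
    offer{ok,err} ↦ select{ok,err}  (external→internal)
      • ok:
        send[Int] ↦ recv[Int]
          recv[Bool] ↦ send[Bool]
            dual(end) = end
      • err:
        offer{err,done} ↦ select{err,done}  (external→internal)
          • err:
            recv[Unit] ↦ send[Unit]
              dual(X) = X
          • done:
            select{more,stop} ↦ offer{more,stop}  (internal→external)
              • more:
                dual(end) = end
              • stop:
                dual(end) = end

send[Str].μX.select{ok: recv[Int].send[Bool].end, err: select{err: send[Unit].X, done: offer{more: end, stop: end}}}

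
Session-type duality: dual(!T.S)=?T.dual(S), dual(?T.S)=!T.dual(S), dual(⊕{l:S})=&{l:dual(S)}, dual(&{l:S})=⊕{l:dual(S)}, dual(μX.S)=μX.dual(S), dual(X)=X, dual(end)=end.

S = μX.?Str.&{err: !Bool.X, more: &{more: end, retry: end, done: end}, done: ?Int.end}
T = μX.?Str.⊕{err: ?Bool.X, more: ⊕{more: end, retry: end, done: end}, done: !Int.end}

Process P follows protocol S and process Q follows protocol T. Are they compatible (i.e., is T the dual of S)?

μX | μX  ok (μ self-dual)
  ?Str | ?Str  ✗ same direction on both sides — not dual

NO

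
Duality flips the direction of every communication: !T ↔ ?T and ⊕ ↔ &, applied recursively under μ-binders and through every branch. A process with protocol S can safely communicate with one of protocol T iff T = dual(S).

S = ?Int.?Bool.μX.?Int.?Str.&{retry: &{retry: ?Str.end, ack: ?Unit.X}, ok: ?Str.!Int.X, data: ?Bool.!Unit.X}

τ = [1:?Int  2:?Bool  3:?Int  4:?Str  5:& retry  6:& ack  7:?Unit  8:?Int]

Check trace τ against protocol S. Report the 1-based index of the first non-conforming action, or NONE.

NONE

@1 ?Int  ✓  cont: ?Bool.μX.…
@2 ?Bool  ✓  cont: μX.…
@3 ?Int  ✓  cont: ?Str.&{retry: &{retry: ?Str.end, ack: ?Unit.μX.…}, ok: ?Str.!Int.μX.…, data: ?Bool.!Unit.μX.…}
@4 ?Str  ✓  cont: &{retry: &{retry: ?Str.end, ack: ?Unit.μX.…}, ok: ?Str.!Int.μX.…, data: ?Bool.!Unit.μX.…}
@5 & retry  ✓  cont: &{retry: ?Str.end, ack: ?Unit.μX.…}
@6 & ack  ✓  cont: ?Unit.μX.…
@7 ?Unit  ✓  cont: μX.…
@8 ?Int  ✓  cont: ?Str.&{retry: &{retry: ?Str.end, ack: ?Unit.μX.…}, ok: ?Str.!Int.μX.…, data: ?Bool.!Unit.μX.…}
τ conforms to S (length 8)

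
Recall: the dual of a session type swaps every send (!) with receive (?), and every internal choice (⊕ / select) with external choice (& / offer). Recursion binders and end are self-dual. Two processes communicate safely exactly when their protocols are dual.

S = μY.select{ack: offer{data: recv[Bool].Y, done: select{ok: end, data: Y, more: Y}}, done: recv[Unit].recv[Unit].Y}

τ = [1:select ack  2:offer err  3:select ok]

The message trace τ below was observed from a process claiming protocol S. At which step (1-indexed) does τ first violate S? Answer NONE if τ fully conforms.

2

[1] select ack  ok  cont: offer{data: recv[Bool].μY.…, done: select{ok: end, data: μY.…, more: μY.…}}
[2] got offer err, protocol expects offer data or offer done  ✗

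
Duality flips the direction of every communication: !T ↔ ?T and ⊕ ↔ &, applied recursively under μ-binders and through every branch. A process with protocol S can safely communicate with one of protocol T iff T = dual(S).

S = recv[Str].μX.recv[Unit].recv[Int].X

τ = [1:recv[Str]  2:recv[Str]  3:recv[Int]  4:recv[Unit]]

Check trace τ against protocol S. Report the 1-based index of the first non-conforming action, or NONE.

2

@1 recv[Str]  ✓  state: μX.…
@2 got recv[Str], protocol expects recv[Unit]  ✗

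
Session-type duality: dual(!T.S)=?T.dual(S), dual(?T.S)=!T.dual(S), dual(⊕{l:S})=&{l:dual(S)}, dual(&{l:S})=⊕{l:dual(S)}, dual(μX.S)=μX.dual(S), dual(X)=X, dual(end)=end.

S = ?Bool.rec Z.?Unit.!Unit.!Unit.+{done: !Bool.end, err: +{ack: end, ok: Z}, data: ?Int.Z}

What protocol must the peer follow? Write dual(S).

!Bool.rec Z.!Unit.?Unit.?Unit.&{done: ?Bool.end, err: &{ack: end, ok: Z}, data: !Int.Z}

?Bool = !Bool
  rec Z = rec Z  (rec unchanged)
    ?Unit = !Unit
      !Unit = ?Unit
        !Unit = ?Unit
          +{done,err,data} = &{done,err,data}  (⊕→&)
            • done:
              !Bool = ?Bool
                end ↦ end
            • err:
              +{ack,ok} = &{ack,ok}  (⊕→&)
                • ack:
                  end ↦ end
                • ok:
                  Z ↦ Z
            • data:
              ?Int = !Int
                Z ↦ Z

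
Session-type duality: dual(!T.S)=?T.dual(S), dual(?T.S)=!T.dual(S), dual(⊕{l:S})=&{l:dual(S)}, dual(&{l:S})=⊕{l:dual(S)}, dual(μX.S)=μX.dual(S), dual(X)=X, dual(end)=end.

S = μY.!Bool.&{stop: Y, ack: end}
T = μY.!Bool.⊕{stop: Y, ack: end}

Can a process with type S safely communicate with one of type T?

μY vs μY  ok (binder kept)
  !Bool vs !Bool  ✗ same direction on both sides — not dual

NO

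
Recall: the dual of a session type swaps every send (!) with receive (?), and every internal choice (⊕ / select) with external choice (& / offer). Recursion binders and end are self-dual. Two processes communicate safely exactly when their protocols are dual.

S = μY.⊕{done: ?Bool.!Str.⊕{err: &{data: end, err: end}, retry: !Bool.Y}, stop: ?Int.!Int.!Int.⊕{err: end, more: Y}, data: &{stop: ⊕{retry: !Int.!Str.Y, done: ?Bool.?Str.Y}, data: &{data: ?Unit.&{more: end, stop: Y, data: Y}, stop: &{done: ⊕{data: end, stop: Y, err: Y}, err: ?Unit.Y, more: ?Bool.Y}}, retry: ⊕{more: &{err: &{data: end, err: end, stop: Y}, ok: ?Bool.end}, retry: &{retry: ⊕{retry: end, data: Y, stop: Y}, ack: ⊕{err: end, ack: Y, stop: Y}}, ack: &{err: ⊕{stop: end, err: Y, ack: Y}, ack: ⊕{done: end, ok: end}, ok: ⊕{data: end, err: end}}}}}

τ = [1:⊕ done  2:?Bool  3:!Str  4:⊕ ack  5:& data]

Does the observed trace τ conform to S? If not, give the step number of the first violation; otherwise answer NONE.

@1 ⊕ done  match  residual = ?Bool.!Str.⊕{err: &{data: end, err: end}, retry: !Bool.μY.…}
@2 ?Bool  match  residual = !Str.⊕{err: &{data: end, err: end}, retry: !Bool.μY.…}
@3 !Str  match  residual = ⊕{err: &{data: end, err: end}, retry: !Bool.μY.…}
@4 got ⊕ ack, protocol expects ⊕ err or ⊕ retry  ✗

4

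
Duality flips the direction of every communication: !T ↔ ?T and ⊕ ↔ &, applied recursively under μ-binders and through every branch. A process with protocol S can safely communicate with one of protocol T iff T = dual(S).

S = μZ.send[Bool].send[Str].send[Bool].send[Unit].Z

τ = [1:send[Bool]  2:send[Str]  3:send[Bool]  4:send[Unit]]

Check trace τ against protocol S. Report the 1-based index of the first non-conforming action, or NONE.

NONE

[1] send[Bool]  match  now at send[Str].send[Bool].send[Unit].μZ.…
[2] send[Str]  match  now at send[Bool].send[Unit].μZ.…
[3] send[Bool]  match  now at send[Unit].μZ.…
[4] send[Unit]  match  now at μZ.…
all 4 steps conform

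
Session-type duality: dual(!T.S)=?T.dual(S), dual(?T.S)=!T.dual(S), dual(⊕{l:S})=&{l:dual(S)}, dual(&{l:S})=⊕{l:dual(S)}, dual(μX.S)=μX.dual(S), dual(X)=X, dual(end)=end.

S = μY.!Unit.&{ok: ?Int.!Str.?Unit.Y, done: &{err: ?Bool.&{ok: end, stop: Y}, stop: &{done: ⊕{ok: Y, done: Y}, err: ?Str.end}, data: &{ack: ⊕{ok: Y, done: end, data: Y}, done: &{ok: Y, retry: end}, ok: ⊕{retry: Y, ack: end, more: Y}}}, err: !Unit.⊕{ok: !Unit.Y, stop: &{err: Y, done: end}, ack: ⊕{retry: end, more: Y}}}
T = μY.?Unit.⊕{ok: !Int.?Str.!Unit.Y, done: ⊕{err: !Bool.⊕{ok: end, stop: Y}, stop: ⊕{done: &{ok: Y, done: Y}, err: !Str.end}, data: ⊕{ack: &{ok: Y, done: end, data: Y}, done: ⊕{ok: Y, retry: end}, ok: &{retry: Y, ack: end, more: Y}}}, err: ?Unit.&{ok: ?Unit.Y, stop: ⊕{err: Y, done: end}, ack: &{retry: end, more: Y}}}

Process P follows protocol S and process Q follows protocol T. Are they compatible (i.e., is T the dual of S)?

YES

μY vs μY  ok (binder kept)
  !Unit vs ?Unit  ok
    &{ok,done,err} vs ⊕{ok,done,err}  ok same labels
      case ok:
        ?Int vs !Int  ok
          !Str vs ?Str  ok
            ?Unit vs !Unit  ok
              Y vs Y  ok
      case done:
        &{err,stop,data} vs ⊕{err,stop,data}  ok same labels
          case err:
            ?Bool vs !Bool  ok
              &{ok,stop} vs ⊕{ok,stop}  ok same labels
                case ok:
                  end vs end  ok
                case stop:
                  Y vs Y  ok
          case stop:
            &{done,err} vs ⊕{done,err}  ok same labels
              case done:
                ⊕{ok,done} vs &{ok,done}  ok same labels
                  case ok:
                    Y vs Y  ok
                  case done:
                    Y vs Y  ok
              case err:
                ?Str vs !Str  ok
                  end vs end  ok
          case data:
            &{ack,done,ok} vs ⊕{ack,done,ok}  ok same labels
              case ack:
                ⊕{ok,done,data} vs &{ok,done,data}  ok same labels
                  case ok:
                    Y vs Y  ok
                  case done:
                    end vs end  ok
                  case data:
                    Y vs Y  ok
              case done:
                &{ok,retry} vs ⊕{ok,retry}  ok same labels
                  case ok:
                    Y vs Y  ok
                  case retry:
                    end vs end  ok
              case ok:
                ⊕{retry,ack,more} vs &{retry,ack,more}  ok same labels
                  case retry:
                    Y vs Y  ok
                  case ack:
                    end vs end  ok
                  case more:
                    Y vs Y  ok
      case err:
        !Unit vs ?Unit  ok
          ⊕{ok,stop,ack} vs &{ok,stop,ack}  ok same labels
            case ok:
              !Unit vs ?Unit  ok
                Y vs Y  ok
            case stop:
              &{err,done} vs ⊕{err,done}  ok same labels
                case err:
                  Y vs Y  ok
                case done:
                  end vs end  ok
            case ack:
              ⊕{retry,more} vs &{retry,more}  ok same labels
                case retry:
                  end vs end  ok
                case more:
                  Y vs Y  ok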